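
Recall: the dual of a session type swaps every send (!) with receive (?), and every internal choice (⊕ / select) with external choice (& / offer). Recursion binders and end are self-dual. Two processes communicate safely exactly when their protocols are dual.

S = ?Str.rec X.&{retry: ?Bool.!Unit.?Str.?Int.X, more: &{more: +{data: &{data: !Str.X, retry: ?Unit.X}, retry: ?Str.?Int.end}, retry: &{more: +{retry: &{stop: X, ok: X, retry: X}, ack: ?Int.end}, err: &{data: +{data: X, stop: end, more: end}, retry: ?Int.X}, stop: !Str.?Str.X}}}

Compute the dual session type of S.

!Str.rec X.+{retry: !Bool.?Unit.!Str.!Int.X, more: +{more: &{data: +{data: ?Str.X, retry: !Unit.X}, retry: !Str.!Int.end}, retry: +{more: &{retry: +{stop: X, ok: X, retry: X}, ack: !Int.end}, err: +{data: &{data: X, stop: end, more: end}, retry: !Int.X}, stop: ?Str.!Str.X}}}

?Str = !Str
  rec X = rec X  (μ self-dual)
    &{retry,more} = +{retry,more}  (&→⊕)
      case retry:
        ?Bool = !Bool
          !Unit = ?Unit
            ?Str = !Str
              ?Int = !Int
                X self-dual
      case more:
        &{more,retry} = +{more,retry}  (&→⊕)
          case more:
            +{data,retry} = &{data,retry}  (internal→external)
              case data:
                &{data,retry} = +{data,retry}  (&→⊕)
                  case data:
                    !Str = ?Str
                      X self-dual
                  case retry:
                    ?Unit = !Unit
                      X self-dual
              case retry:
                ?Str = !Str
                  ?Int = !Int
                    end self-dual
          case retry:
            &{more,err,stop} = +{more,err,stop}  (&→⊕)
              case more:
                +{retry,ack} = &{retry,ack}  (internal→external)
                  case retry:
                    &{stop,ok,retry} = +{stop,ok,retry}  (&→⊕)
                      case stop:
                        X self-dual
                      case ok:
                        X self-dual
                      case retry:
                        X self-dual
                  case ack:
                    ?Int = !Int
                      end self-dual
              case err:
                &{data,retry} = +{data,retry}  (&→⊕)
                  case data:
                    +{data,stop,more} = &{data,stop,more}  (internal→external)
                      case data:
                        X self-dual
                      case stop:
                        end self-dual
                      case more:
                        end self-dual
                  case retry:
                    ?Int = !Int
                      X self-dual
              case stop:
                !Str = ?Str
                  ?Str = !Str
                    X self-dual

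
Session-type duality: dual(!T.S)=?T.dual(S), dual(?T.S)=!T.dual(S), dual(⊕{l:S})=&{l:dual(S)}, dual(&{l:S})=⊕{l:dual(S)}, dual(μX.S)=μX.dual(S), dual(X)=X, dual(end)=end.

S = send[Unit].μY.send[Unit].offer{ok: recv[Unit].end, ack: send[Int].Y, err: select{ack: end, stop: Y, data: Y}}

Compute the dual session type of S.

send[Unit] → recv[Unit]
  μY → μY  (rec unchanged)
    send[Unit] → recv[Unit]
      offer{ok,ack,err} → select{ok,ack,err}  (offer→select)
        case ok:
          recv[Unit] → send[Unit]
            end ↦ end
        case ack:
          send[Int] → recv[Int]
            Y ↦ Y
        case err:
          select{ack,stop,data} → offer{ack,stop,data}  (⊕→&)
            case ack:
              end ↦ end
            case stop:
              Y ↦ Y
            case data:
              Y ↦ Y

recv[Unit].μY.recv[Unit].select{ok: send[Unit].end, ack: recv[Int].Y, err: offer{ack: end, stop: Y, data: Y}}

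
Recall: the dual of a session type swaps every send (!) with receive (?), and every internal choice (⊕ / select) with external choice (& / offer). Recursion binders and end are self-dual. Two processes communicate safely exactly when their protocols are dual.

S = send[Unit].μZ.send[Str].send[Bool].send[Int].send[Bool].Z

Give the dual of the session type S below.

recv[Unit].μZ.recv[Str].recv[Bool].recv[Int].recv[Bool].Z

send[Unit] → recv[Unit]
  μZ → μZ  (binder kept)
    send[Str] → recv[Str]
      send[Bool] → recv[Bool]
        send[Int] → recv[Int]
          send[Bool] → recv[Bool]
            dual(Z) = Z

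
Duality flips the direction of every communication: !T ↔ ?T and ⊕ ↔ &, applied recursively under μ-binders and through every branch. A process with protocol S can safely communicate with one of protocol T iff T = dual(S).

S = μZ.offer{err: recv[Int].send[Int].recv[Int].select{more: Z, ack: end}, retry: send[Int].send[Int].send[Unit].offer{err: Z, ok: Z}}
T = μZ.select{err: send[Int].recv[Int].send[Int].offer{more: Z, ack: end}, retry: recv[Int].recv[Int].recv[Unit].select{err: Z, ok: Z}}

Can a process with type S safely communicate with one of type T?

μZ | μZ  ✓ (binder kept)
  offer{err,retry} | select{err,retry}  ✓ label sets agree
    • err:
      recv[Int] | send[Int]  ✓
        send[Int] | recv[Int]  ✓
          recv[Int] | send[Int]  ✓
            select{more,ack} | offer{more,ack}  ✓ label sets agree
              • more:
                Z | Z  ✓
              • ack:
                end | end  ✓
    • retry:
      send[Int] | recv[Int]  ✓
        send[Int] | recv[Int]  ✓
          send[Unit] | recv[Unit]  ✓
            offer{err,ok} | select{err,ok}  ✓ label sets agree
              • err:
                Z | Z  ✓
              • ok:
                Z | Z  ✓

YES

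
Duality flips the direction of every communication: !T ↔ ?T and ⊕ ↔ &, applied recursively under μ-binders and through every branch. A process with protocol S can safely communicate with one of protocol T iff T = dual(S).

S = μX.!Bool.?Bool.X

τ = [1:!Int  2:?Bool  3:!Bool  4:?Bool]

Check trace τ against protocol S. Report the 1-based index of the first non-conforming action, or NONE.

step 1: got !Int, protocol expects !Bool  ✗

1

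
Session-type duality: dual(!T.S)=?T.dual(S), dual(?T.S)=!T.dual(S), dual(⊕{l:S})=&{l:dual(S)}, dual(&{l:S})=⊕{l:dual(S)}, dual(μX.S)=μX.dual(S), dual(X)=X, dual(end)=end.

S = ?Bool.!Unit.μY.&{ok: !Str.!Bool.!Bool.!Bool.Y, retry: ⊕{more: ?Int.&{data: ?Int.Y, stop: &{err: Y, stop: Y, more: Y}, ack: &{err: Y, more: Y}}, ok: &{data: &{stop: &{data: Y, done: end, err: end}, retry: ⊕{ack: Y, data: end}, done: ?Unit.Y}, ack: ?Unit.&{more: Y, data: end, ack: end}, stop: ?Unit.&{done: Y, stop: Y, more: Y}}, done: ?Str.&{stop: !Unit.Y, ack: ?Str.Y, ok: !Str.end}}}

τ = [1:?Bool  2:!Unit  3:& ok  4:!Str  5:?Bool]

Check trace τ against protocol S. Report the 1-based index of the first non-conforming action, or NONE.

step 1: ?Bool  ✓  cont: !Unit.μY.…
step 2: !Unit  ✓  cont: μY.…
step 3: & ok  ✓  cont: !Str.!Bool.!Bool.!Bool.μY.…
step 4: !Str  ✓  cont: !Bool.!Bool.!Bool.μY.…
step 5: got ?Bool, protocol expects !Bool  ✗

5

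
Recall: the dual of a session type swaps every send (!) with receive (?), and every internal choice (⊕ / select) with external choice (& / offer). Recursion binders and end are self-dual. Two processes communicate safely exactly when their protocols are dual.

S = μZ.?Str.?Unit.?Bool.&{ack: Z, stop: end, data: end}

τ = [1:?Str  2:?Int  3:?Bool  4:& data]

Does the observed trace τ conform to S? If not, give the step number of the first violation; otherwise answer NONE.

2

[1] ?Str  ok  residual = ?Unit.?Bool.&{ack: μZ.…, stop: end, data: end}
[2] got ?Int, protocol expects ?Unit  ✗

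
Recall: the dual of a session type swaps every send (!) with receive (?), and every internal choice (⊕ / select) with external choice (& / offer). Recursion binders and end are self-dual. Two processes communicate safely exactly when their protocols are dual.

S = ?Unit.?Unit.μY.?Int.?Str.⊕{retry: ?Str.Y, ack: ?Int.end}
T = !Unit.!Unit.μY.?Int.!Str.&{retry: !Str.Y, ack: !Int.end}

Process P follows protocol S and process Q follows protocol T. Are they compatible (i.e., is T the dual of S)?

?Unit ‖ !Unit  ok
  ?Unit ‖ !Unit  ok
    μY ‖ μY  ok (binder kept)
      ?Int ‖ ?Int  ✗ same direction on both sides — not dual

NO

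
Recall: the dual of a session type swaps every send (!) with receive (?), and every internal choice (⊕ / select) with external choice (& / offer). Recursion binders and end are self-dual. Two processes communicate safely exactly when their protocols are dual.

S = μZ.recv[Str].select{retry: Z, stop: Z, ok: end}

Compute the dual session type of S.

μZ ↦ μZ  (μ self-dual)
  recv[Str] ↦ send[Str]
    select{retry,stop,ok} ↦ offer{retry,stop,ok}  (⊕→&)
      case retry:
        Z ↦ Z
      case stop:
        Z ↦ Z
      case ok:
        end ↦ end

μZ.send[Str].offer{retry: Z, stop: Z, ok: end}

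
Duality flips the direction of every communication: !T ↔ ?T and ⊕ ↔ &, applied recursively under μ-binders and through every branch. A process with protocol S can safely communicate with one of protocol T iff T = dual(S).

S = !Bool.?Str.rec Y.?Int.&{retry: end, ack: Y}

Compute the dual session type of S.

?Bool.!Str.rec Y.!Int.+{retry: end, ack: Y}

!Bool → ?Bool
  ?Str → !Str
    rec Y → rec Y  (binder kept)
      ?Int → !Int
        &{retry,ack} → +{retry,ack}  (&→⊕)
          case retry:
            end ↦ end
          case ack:
            Y ↦ Y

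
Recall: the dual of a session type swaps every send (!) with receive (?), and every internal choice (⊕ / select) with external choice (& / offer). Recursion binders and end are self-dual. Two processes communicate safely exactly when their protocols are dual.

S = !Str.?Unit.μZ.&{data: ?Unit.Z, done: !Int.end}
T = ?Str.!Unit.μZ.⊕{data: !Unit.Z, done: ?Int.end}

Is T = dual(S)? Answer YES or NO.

YES

!Str vs ?Str  ok
  ?Unit vs !Unit  ok
    μZ vs μZ  ok (μ self-dual)
      &{data,done} vs ⊕{data,done}  ok same labels
        • data:
          ?Unit vs !Unit  ok
            Z vs Z  ok
        • done:
          !Int vs ?Int  ok
            end vs end  ok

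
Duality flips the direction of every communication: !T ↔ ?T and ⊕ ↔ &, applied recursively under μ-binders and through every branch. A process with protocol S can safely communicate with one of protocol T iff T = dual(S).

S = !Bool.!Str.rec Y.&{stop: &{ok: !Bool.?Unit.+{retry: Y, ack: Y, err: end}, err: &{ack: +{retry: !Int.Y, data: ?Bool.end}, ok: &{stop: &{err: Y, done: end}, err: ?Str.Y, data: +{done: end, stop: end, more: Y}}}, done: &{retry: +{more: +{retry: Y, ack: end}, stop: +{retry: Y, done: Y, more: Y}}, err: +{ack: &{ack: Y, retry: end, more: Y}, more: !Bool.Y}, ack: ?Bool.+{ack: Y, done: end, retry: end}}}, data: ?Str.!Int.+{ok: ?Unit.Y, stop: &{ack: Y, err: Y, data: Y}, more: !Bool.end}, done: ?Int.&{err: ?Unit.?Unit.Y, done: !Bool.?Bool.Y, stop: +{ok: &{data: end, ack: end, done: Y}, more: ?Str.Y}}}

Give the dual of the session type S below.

?Bool.?Str.rec Y.+{stop: +{ok: ?Bool.!Unit.&{retry: Y, ack: Y, err: end}, err: +{ack: &{retry: ?Int.Y, data: !Bool.end}, ok: +{stop: +{err: Y, done: end}, err: !Str.Y, data: &{done: end, stop: end, more: Y}}}, done: +{retry: &{more: &{retry: Y, ack: end}, stop: &{retry: Y, done: Y, more: Y}}, err: &{ack: +{ack: Y, retry: end, more: Y}, more: ?Bool.Y}, ack: !Bool.&{ack: Y, done: end, retry: end}}}, data: !Str.?Int.&{ok: !Unit.Y, stop: +{ack: Y, err: Y, data: Y}, more: ?Bool.end}, done: !Int.+{err: !Unit.!Unit.Y, done: ?Bool.!Bool.Y, stop: &{ok: +{data: end, ack: end, done: Y}, more: !Str.Y}}}

!Bool ↦ ?Bool
  !Str ↦ ?Str
    rec Y ↦ rec Y  (μ self-dual)
      &{stop,data,done} ↦ +{stop,data,done}  (offer→select)
        case stop:
          &{ok,err,done} ↦ +{ok,err,done}  (offer→select)
            case ok:
              !Bool ↦ ?Bool
                ?Unit ↦ !Unit
                  +{retry,ack,err} ↦ &{retry,ack,err}  (⊕→&)
                    case retry:
                      Y ↦ Y
                    case ack:
                      Y ↦ Y
                    case err:
                      end ↦ end
            case err:
              &{ack,ok} ↦ +{ack,ok}  (offer→select)
                case ack:
                  +{retry,data} ↦ &{retry,data}  (⊕→&)
                    case retry:
                      !Int ↦ ?Int
                        Y ↦ Y
                    case data:
                      ?Bool ↦ !Bool
                        end ↦ end
                case ok:
                  &{stop,err,data} ↦ +{stop,err,data}  (offer→select)
                    case stop:
                      &{err,done} ↦ +{err,done}  (offer→select)
                        case err:
                          Y ↦ Y
                        case done:
                          end ↦ end
                    case err:
                      ?Str ↦ !Str
                        Y ↦ Y
                    case data:
                      +{done,stop,more} ↦ &{done,stop,more}  (⊕→&)
                        case done:
                          end ↦ end
                        case stop:
                          end ↦ end
                        case more:
                          Y ↦ Y
            case done:
              &{retry,err,ack} ↦ +{retry,err,ack}  (offer→select)
                case retry:
                  +{more,stop} ↦ &{more,stop}  (⊕→&)
                    case more:
                      +{retry,ack} ↦ &{retry,ack}  (⊕→&)
                        case retry:
                          Y ↦ Y
                        case ack:
                          end ↦ end
                    case stop:
                      +{retry,done,more} ↦ &{retry,done,more}  (⊕→&)
                        case retry:
                          Y ↦ Y
                        case done:
                          Y ↦ Y
                        case more:
                          Y ↦ Y
                case err:
                  +{ack,more} ↦ &{ack,more}  (⊕→&)
                    case ack:
                      &{ack,retry,more} ↦ +{ack,retry,more}  (offer→select)
                        case ack:
                          Y ↦ Y
                        case retry:
                          end ↦ end
                        case more:
                          Y ↦ Y
                    case more:
                      !Bool ↦ ?Bool
                        Y ↦ Y
                case ack:
                  ?Bool ↦ !Bool
                    +{ack,done,retry} ↦ &{ack,done,retry}  (⊕→&)
                      case ack:
                        Y ↦ Y
                      case done:
                        end ↦ end
                      case retry:
                        end ↦ end
        case data:
          ?Str ↦ !Str
            !Int ↦ ?Int
              +{ok,stop,more} ↦ &{ok,stop,more}  (⊕→&)
                case ok:
                  ?Unit ↦ !Unit
                    Y ↦ Y
                case stop:
                  &{ack,err,data} ↦ +{ack,err,data}  (offer→select)
                    case ack:
                      Y ↦ Y
                    case err:
                      Y ↦ Y
                    case data:
                      Y ↦ Y
                case more:
                  !Bool ↦ ?Bool
                    end ↦ end
        case done:
          ?Int ↦ !Int
            &{err,done,stop} ↦ +{err,done,stop}  (offer→select)
              case err:
                ?Unit ↦ !Unit
                  ?Unit ↦ !Unit
                    Y ↦ Y
              case done:
                !Bool ↦ ?Bool
                  ?Bool ↦ !Bool
                    Y ↦ Y
              case stop:
                +{ok,more} ↦ &{ok,more}  (⊕→&)
                  case ok:
                    &{data,ack,done} ↦ +{data,ack,done}  (offer→select)
                      case data:
                        end ↦ end
                      case ack:
                        end ↦ end
                      case done:
                        Y ↦ Y
                  case more:
                    ?Str ↦ !Str
                      Y ↦ Y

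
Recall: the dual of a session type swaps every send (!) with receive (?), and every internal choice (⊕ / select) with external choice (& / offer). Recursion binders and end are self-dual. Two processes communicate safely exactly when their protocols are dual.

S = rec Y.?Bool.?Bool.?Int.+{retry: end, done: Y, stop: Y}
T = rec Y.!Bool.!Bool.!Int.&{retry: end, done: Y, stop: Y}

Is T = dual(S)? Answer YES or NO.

YES

rec Y | rec Y  ✓ (μ self-dual)
  ?Bool | !Bool  ✓
    ?Bool | !Bool  ✓
      ?Int | !Int  ✓
        +{retry,done,stop} | &{retry,done,stop}  ✓ same labels
          • retry:
            end | end  ✓
          • done:
            Y | Y  ✓
          • stop:
            Y | Y  ✓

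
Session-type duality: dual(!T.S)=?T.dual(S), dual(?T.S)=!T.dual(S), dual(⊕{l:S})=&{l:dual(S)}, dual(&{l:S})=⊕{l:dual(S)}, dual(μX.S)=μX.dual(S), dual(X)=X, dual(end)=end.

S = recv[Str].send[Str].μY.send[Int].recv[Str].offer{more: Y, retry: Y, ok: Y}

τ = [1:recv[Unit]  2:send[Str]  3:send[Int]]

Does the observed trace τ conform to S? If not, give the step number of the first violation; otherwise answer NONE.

@1 got recv[Unit], protocol expects recv[Str]  ✗

1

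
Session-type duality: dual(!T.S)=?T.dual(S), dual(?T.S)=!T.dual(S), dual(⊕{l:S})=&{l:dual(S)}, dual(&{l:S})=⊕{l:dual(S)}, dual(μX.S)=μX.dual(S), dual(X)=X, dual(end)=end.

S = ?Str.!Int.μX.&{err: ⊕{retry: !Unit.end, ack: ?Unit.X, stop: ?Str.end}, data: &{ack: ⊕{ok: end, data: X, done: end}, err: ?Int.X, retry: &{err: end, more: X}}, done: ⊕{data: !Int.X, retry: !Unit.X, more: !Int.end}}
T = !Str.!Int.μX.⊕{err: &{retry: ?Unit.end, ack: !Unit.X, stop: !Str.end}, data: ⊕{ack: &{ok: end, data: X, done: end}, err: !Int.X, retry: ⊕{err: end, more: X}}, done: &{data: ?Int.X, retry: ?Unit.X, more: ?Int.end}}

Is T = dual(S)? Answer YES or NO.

?Str | !Str  ✓
  !Int | !Int  ✗ same direction on both sides — not dual

NO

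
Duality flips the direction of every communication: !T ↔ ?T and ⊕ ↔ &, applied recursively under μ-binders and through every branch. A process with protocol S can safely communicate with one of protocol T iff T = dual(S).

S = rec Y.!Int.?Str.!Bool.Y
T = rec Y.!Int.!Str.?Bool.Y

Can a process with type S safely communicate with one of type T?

rec Y ‖ rec Y  ✓ (binder kept)
  !Int ‖ !Int  ✗ same direction on both sides — not dual

NO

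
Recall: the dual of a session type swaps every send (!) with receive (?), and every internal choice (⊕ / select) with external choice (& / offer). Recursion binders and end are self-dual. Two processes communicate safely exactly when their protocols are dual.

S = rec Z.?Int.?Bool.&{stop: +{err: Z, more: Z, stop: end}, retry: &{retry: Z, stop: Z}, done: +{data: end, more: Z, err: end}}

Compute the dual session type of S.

rec Z.!Int.!Bool.+{stop: &{err: Z, more: Z, stop: end}, retry: +{retry: Z, stop: Z}, done: &{data: end, more: Z, err: end}}

rec Z = rec Z  (μ self-dual)
  ?Int = !Int
    ?Bool = !Bool
      &{stop,retry,done} = +{stop,retry,done}  (&→⊕)
        [stop]
          +{err,more,stop} = &{err,more,stop}  (internal→external)
            [err]
              Z self-dual
            [more]
              Z self-dual
            [stop]
              end self-dual
        [retry]
          &{retry,stop} = +{retry,stop}  (&→⊕)
            [retry]
              Z self-dual
            [stop]
              Z self-dual
        [done]
          +{data,more,err} = &{data,more,err}  (internal→external)
            [data]
              end self-dual
            [more]
              Z self-dual
            [err]
              end self-dual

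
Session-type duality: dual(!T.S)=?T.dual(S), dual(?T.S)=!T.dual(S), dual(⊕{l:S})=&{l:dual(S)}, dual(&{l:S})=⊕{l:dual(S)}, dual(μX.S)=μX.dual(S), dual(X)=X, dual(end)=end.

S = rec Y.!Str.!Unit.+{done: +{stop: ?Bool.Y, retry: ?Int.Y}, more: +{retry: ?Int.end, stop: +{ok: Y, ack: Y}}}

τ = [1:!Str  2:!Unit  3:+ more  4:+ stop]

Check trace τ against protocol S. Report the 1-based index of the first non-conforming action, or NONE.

NONE

step 1: !Str  match  state: !Unit.+{done: +{stop: ?Bool.rec Y.…, retry: ?Int.rec Y.…}, more: +{retry: ?Int.end, stop: +{ok: rec Y.…, ack: rec Y.…}}}
step 2: !Unit  match  state: +{done: +{stop: ?Bool.rec Y.…, retry: ?Int.rec Y.…}, more: +{retry: ?Int.end, stop: +{ok: rec Y.…, ack: rec Y.…}}}
step 3: + more  match  state: +{retry: ?Int.end, stop: +{ok: rec Y.…, ack: rec Y.…}}
step 4: + stop  match  state: +{ok: rec Y.…, ack: rec Y.…}
trace exhausted — no violation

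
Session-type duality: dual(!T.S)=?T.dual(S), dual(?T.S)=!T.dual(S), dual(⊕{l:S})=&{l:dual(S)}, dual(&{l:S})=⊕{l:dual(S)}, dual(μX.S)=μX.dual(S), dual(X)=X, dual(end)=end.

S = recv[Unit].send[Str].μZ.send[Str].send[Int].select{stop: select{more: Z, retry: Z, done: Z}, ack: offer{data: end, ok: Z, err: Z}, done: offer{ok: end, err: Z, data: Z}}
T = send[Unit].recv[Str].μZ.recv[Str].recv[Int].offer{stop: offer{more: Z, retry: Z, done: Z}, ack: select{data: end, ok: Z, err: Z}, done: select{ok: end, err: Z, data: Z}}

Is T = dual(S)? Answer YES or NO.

recv[Unit] ‖ send[Unit]  match
  send[Str] ‖ recv[Str]  match
    μZ ‖ μZ  match (rec unchanged)
      send[Str] ‖ recv[Str]  match
        send[Int] ‖ recv[Int]  match
          select{stop,ack,done} ‖ offer{stop,ack,done}  match labels match
            case stop:
              select{more,retry,done} ‖ offer{more,retry,done}  match labels match
                case more:
                  Z ‖ Z  match
                case retry:
                  Z ‖ Z  match
                case done:
                  Z ‖ Z  match
            case ack:
              offer{data,ok,err} ‖ select{data,ok,err}  match labels match
                case data:
                  end ‖ end  match
                case ok:
                  Z ‖ Z  match
                case err:
                  Z ‖ Z  match
            case done:
              offer{ok,err,data} ‖ select{ok,err,data}  match labels match
                case ok:
                  end ‖ end  match
                case err:
                  Z ‖ Z  match
                case data:
                  Z ‖ Z  match

YES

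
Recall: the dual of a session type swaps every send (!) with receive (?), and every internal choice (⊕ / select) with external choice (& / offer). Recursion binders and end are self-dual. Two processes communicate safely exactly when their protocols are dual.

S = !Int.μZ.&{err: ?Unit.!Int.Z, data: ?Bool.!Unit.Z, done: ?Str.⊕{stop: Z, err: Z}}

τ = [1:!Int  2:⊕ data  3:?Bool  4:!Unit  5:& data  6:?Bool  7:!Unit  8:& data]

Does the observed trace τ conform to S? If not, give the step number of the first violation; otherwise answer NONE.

2

@1 !Int  match  now at μZ.…
@2 got ⊕ data, protocol expects & err or & data or & done  ✗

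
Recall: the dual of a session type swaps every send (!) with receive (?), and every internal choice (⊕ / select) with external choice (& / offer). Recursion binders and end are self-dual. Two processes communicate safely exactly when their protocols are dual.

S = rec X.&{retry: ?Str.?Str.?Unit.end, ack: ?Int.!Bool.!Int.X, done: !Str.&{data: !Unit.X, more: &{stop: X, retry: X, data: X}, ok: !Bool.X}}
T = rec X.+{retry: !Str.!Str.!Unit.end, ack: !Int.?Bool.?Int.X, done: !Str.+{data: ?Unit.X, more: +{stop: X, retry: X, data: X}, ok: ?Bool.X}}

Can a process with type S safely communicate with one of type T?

rec X ‖ rec X  ✓ (binder kept)
  &{retry,ack,done} ‖ +{retry,ack,done}  ✓ labels match
    • retry:
      ?Str ‖ !Str  ✓
        ?Str ‖ !Str  ✓
          ?Unit ‖ !Unit  ✓
            end ‖ end  ✓
    • ack:
      ?Int ‖ !Int  ✓
        !Bool ‖ ?Bool  ✓
          !Int ‖ ?Int  ✓
            X ‖ X  ✓
    • done:
      !Str ‖ !Str  ✗ same direction on both sides — not dual

NO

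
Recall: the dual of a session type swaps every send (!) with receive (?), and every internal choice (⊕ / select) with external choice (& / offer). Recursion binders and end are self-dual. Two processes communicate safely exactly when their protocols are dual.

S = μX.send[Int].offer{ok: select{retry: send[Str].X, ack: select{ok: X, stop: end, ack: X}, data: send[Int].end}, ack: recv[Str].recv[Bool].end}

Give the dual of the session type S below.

μX.recv[Int].select{ok: offer{retry: recv[Str].X, ack: offer{ok: X, stop: end, ack: X}, data: recv[Int].end}, ack: send[Str].send[Bool].end}

μX ↦ μX  (μ self-dual)
  send[Int] ↦ recv[Int]
    offer{ok,ack} ↦ select{ok,ack}  (offer→select)
      [ok]
        select{retry,ack,data} ↦ offer{retry,ack,data}  (select→offer)
          [retry]
            send[Str] ↦ recv[Str]
              X ↦ X
          [ack]
            select{ok,stop,ack} ↦ offer{ok,stop,ack}  (select→offer)
              [ok]
                X ↦ X
              [stop]
                end ↦ end
              [ack]
                X ↦ X
          [data]
            send[Int] ↦ recv[Int]
              end ↦ end
      [ack]
        recv[Str] ↦ send[Str]
          recv[Bool] ↦ send[Bool]
            end ↦ end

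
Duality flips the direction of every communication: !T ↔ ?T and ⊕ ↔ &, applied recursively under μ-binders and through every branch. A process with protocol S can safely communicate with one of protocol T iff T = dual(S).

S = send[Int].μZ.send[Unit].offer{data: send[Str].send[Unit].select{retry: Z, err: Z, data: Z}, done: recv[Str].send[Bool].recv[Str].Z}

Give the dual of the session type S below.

send[Int] → recv[Int]
  μZ → μZ  (μ self-dual)
    send[Unit] → recv[Unit]
      offer{data,done} → select{data,done}  (external→internal)
        • data:
          send[Str] → recv[Str]
            send[Unit] → recv[Unit]
              select{retry,err,data} → offer{retry,err,data}  (internal→external)
                • retry:
                  dual(Z) = Z
                • err:
                  dual(Z) = Z
                • data:
                  dual(Z) = Z
        • done:
          recv[Str] → send[Str]
            send[Bool] → recv[Bool]
              recv[Str] → send[Str]
                dual(Z) = Z

recv[Int].μZ.recv[Unit].select{data: recv[Str].recv[Unit].offer{retry: Z, err: Z, data: Z}, done: send[Str].recv[Bool].send[Str].Z}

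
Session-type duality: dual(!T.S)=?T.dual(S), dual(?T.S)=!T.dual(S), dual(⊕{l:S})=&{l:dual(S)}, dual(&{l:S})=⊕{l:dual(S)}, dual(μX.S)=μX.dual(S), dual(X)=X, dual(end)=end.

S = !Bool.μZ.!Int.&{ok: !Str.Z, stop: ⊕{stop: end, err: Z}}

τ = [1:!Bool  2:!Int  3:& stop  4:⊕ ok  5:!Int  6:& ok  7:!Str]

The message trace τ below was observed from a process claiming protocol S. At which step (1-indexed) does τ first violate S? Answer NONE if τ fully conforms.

step 1: !Bool  ok  state: μZ.…
step 2: !Int  ok  state: &{ok: !Str.μZ.…, stop: ⊕{stop: end, err: μZ.…}}
step 3: & stop  ok  state: ⊕{stop: end, err: μZ.…}
step 4: got ⊕ ok, protocol expects ⊕ stop or ⊕ err  ✗

4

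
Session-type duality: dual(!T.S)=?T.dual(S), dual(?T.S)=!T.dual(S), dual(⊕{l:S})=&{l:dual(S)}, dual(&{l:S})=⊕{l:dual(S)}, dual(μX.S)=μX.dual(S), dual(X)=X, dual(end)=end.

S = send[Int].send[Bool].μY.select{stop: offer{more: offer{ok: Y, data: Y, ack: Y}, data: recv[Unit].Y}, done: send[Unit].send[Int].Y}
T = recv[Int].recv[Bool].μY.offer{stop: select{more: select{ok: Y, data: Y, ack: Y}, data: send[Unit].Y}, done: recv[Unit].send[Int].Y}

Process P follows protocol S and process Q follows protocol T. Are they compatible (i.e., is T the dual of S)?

NO

send[Int] vs recv[Int]  ok
  send[Bool] vs recv[Bool]  ok
    μY vs μY  ok (μ self-dual)
      select{stop,done} vs offer{stop,done}  ok same labels
        case stop:
          offer{more,data} vs select{more,data}  ok same labels
            case more:
              offer{ok,data,ack} vs select{ok,data,ack}  ok same labels
                case ok:
                  Y vs Y  ok
                case data:
                  Y vs Y  ok
                case ack:
                  Y vs Y  ok
            case data:
              recv[Unit] vs send[Unit]  ok
                Y vs Y  ok
        case done:
          send[Unit] vs recv[Unit]  ok
            send[Int] vs send[Int]  ✗ same direction on both sides — not dual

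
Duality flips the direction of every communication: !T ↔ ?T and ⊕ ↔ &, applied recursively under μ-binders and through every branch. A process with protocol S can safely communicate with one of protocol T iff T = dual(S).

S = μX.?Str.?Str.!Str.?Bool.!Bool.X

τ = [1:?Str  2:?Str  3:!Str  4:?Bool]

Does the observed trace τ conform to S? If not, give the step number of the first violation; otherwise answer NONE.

@1 ?Str  ✓  residual = ?Str.!Str.?Bool.!Bool.μX.…
@2 ?Str  ✓  residual = !Str.?Bool.!Bool.μX.…
@3 !Str  ✓  residual = ?Bool.!Bool.μX.…
@4 ?Bool  ✓  residual = !Bool.μX.…
τ conforms to S (length 4)

NONE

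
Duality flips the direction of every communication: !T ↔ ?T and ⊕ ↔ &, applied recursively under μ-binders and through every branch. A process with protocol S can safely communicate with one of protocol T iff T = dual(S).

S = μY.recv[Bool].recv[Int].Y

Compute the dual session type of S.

μY → μY  (rec unchanged)
  recv[Bool] → send[Bool]
    recv[Int] → send[Int]
      Y ↦ Y

μY.send[Bool].send[Int].Y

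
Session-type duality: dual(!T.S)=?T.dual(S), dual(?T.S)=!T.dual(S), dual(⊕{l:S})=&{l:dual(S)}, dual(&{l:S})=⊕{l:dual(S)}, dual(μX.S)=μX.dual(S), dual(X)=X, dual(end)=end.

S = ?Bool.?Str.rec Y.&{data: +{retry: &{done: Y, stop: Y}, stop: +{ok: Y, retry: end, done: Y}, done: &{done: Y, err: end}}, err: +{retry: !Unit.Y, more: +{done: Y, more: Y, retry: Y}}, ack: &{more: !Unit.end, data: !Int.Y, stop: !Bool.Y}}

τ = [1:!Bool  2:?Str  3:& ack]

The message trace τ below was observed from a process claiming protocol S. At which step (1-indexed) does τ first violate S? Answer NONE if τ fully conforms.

1

@1 got !Bool, protocol expects ?Bool  ✗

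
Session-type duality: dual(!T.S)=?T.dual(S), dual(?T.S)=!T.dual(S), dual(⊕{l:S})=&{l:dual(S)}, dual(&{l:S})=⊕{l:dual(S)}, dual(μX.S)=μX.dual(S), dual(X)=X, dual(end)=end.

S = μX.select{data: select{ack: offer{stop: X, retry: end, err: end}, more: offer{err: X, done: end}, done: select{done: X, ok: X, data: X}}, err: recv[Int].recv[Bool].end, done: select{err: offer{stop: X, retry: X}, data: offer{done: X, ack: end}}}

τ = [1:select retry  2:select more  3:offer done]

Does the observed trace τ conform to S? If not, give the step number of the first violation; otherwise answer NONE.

[1] got select retry, protocol expects select data or select err or select done  ✗

1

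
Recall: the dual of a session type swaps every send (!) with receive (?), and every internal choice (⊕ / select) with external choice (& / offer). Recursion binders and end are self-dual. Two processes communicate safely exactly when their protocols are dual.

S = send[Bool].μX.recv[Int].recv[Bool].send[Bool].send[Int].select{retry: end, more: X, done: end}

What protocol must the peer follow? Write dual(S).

send[Bool] → recv[Bool]
  μX → μX  (binder kept)
    recv[Int] → send[Int]
      recv[Bool] → send[Bool]
        send[Bool] → recv[Bool]
          send[Int] → recv[Int]
            select{retry,more,done} → offer{retry,more,done}  (⊕→&)
              • retry:
                end self-dual
              • more:
                X self-dual
              • done:
                end self-dual

recv[Bool].μX.send[Int].send[Bool].recv[Bool].recv[Int].offer{retry: end, more: X, done: end}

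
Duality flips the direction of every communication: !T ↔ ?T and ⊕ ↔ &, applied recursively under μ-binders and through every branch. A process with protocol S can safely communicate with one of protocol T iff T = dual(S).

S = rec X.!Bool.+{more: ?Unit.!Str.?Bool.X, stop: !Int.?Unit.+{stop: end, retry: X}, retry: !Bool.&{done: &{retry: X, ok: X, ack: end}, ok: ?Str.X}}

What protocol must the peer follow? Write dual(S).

rec X ↦ rec X  (rec unchanged)
  !Bool ↦ ?Bool
    +{more,stop,retry} ↦ &{more,stop,retry}  (internal→external)
      • more:
        ?Unit ↦ !Unit
          !Str ↦ ?Str
            ?Bool ↦ !Bool
              dual(X) = X
      • stop:
        !Int ↦ ?Int
          ?Unit ↦ !Unit
            +{stop,retry} ↦ &{stop,retry}  (internal→external)
              • stop:
                dual(end) = end
              • retry:
                dual(X) = X
      • retry:
        !Bool ↦ ?Bool
          &{done,ok} ↦ +{done,ok}  (external→internal)
            • done:
              &{retry,ok,ack} ↦ +{retry,ok,ack}  (external→internal)
                • retry:
                  dual(X) = X
                • ok:
                  dual(X) = X
                • ack:
                  dual(end) = end
            • ok:
              ?Str ↦ !Str
                dual(X) = X

rec X.?Bool.&{more: !Unit.?Str.!Bool.X, stop: ?Int.!Unit.&{stop: end, retry: X}, retry: ?Bool.+{done: +{retry: X, ok: X, ack: end}, ok: !Str.X}}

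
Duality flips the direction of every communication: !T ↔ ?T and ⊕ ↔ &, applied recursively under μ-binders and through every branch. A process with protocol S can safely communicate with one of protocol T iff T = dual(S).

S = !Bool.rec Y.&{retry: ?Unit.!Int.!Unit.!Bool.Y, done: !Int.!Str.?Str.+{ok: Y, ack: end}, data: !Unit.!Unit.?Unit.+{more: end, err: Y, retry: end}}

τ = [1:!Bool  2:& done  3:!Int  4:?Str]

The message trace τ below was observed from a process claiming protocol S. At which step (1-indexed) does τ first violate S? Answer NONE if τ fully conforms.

4

[1] !Bool  ok  residual = rec Y.…
[2] & done  ok  residual = !Int.!Str.?Str.+{ok: rec Y.…, ack: end}
[3] !Int  ok  residual = !Str.?Str.+{ok: rec Y.…, ack: end}
[4] got ?Str, protocol expects !Str  ✗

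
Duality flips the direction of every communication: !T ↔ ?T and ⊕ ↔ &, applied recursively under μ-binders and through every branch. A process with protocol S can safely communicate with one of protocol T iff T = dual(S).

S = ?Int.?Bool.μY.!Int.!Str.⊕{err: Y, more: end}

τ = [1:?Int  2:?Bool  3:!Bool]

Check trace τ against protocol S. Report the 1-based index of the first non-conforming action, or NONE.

[1] ?Int  ✓  now at ?Bool.μY.…
[2] ?Bool  ✓  now at μY.…
[3] got !Bool, protocol expects !Int  ✗

3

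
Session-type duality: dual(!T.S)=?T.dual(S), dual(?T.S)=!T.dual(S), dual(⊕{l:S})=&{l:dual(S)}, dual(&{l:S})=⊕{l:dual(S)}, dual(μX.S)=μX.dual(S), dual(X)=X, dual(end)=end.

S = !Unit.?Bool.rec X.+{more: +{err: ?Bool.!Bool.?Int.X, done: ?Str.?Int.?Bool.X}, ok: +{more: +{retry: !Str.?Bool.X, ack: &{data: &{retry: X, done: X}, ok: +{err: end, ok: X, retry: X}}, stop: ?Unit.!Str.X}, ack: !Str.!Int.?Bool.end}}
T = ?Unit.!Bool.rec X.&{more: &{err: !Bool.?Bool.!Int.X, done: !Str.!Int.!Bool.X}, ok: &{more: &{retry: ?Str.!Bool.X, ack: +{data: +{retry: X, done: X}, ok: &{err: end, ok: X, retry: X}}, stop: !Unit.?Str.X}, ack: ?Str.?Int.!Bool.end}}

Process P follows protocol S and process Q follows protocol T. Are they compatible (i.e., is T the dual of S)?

YES

!Unit vs ?Unit  match
  ?Bool vs !Bool  match
    rec X vs rec X  match (μ self-dual)
      +{more,ok} vs &{more,ok}  match same labels
        [more]
          +{err,done} vs &{err,done}  match same labels
            [err]
              ?Bool vs !Bool  match
                !Bool vs ?Bool  match
                  ?Int vs !Int  match
                    X vs X  match
            [done]
              ?Str vs !Str  match
                ?Int vs !Int  match
                  ?Bool vs !Bool  match
                    X vs X  match
        [ok]
          +{more,ack} vs &{more,ack}  match same labels
            [more]
              +{retry,ack,stop} vs &{retry,ack,stop}  match same labels
                [retry]
                  !Str vs ?Str  match
                    ?Bool vs !Bool  match
                      X vs X  match
                [ack]
                  &{data,ok} vs +{data,ok}  match same labels
                    [data]
                      &{retry,done} vs +{retry,done}  match same labels
                        [retry]
                          X vs X  match
                        [done]
                          X vs X  match
                    [ok]
                      +{err,ok,retry} vs &{err,ok,retry}  match same labels
                        [err]
                          end vs end  match
                        [ok]
                          X vs X  match
                        [retry]
                          X vs X  match
                [stop]
                  ?Unit vs !Unit  match
                    !Str vs ?Str  match
                      X vs X  match
            [ack]
              !Str vs ?Str  match
                !Int vs ?Int  match
                  ?Bool vs !Bool  match
                    end vs end  match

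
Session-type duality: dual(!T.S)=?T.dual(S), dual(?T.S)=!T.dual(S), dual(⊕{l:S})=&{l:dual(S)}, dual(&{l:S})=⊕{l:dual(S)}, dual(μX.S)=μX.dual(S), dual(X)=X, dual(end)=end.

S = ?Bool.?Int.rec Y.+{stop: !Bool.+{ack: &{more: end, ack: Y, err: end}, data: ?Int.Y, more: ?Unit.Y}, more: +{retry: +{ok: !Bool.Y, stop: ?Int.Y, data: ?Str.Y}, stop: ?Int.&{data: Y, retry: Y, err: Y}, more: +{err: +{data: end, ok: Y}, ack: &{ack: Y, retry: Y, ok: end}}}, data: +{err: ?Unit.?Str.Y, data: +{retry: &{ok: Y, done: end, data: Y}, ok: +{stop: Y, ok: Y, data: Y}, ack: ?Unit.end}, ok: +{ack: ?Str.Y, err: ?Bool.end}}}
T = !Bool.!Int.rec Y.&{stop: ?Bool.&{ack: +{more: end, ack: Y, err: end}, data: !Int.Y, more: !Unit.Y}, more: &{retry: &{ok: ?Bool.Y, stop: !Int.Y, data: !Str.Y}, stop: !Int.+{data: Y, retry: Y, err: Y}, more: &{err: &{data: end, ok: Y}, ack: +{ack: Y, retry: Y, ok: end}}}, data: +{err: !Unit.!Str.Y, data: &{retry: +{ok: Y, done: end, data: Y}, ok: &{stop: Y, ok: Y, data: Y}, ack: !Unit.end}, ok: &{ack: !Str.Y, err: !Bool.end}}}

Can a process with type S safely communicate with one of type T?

?Bool vs !Bool  ok
  ?Int vs !Int  ok
    rec Y vs rec Y  ok (binder kept)
      +{stop,more,data} vs &{stop,more,data}  ok labels match
        • stop:
          !Bool vs ?Bool  ok
            +{ack,data,more} vs &{ack,data,more}  ok labels match
              • ack:
                &{more,ack,err} vs +{more,ack,err}  ok labels match
                  • more:
                    end vs end  ok
                  • ack:
                    Y vs Y  ok
                  • err:
                    end vs end  ok
              • data:
                ?Int vs !Int  ok
                  Y vs Y  ok
              • more:
                ?Unit vs !Unit  ok
                  Y vs Y  ok
        • more:
          +{retry,stop,more} vs &{retry,stop,more}  ok labels match
            • retry:
              +{ok,stop,data} vs &{ok,stop,data}  ok labels match
                • ok:
                  !Bool vs ?Bool  ok
                    Y vs Y  ok
                • stop:
                  ?Int vs !Int  ok
                    Y vs Y  ok
                • data:
                  ?Str vs !Str  ok
                    Y vs Y  ok
            • stop:
              ?Int vs !Int  ok
                &{data,retry,err} vs +{data,retry,err}  ok labels match
                  • data:
                    Y vs Y  ok
                  • retry:
                    Y vs Y  ok
                  • err:
                    Y vs Y  ok
            • more:
              +{err,ack} vs &{err,ack}  ok labels match
                • err:
                  +{data,ok} vs &{data,ok}  ok labels match
                    • data:
                      end vs end  ok
                    • ok:
                      Y vs Y  ok
                • ack:
                  &{ack,retry,ok} vs +{ack,retry,ok}  ok labels match
                    • ack:
                      Y vs Y  ok
                    • retry:
                      Y vs Y  ok
                    • ok:
                      end vs end  ok
        • data:
          +{err,data,ok} vs +{err,data,ok}  ✗ choice polarity not flipped — not dual

NO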